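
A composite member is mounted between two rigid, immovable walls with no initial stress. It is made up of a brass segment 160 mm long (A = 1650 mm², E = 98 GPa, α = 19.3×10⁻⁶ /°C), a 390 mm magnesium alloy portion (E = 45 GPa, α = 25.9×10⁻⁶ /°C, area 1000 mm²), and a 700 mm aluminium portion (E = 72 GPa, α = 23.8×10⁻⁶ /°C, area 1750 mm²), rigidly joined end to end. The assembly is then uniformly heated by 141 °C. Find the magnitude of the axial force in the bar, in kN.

P ≈ 277 kN (compressive)

Free thermal expansion of the whole bar: Σ αᵢΔT Lᵢ = 19.3×10⁻⁶×141×160 + 25.9×10⁻⁶×141×390 + 23.8×10⁻⁶×141×700 = 4.209 mm.
The rigid supports impose zero overall length change; the single axial force P common to all segments must satisfy P Σ Lᵢ/(AᵢEᵢ) = δ_free.
Σ Lᵢ/(AᵢEᵢ) = 160/(1650×98×10³) + 390/(1000×45×10³) + 700/(1750×72×10³) = 1.521×10⁻⁵ mm/N.
P = 4.209 / 1.521×10⁻⁵ = 276700 N = 276.7 kN, compressive.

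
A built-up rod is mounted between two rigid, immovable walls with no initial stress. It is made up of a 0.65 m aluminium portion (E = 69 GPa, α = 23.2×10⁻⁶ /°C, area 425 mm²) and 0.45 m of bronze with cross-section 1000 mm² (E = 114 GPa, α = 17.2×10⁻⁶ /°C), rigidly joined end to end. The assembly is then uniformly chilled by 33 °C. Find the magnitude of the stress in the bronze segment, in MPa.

σ ≈ 28.8 MPa (tensile)

With the walls removed the bar would change length by δ_free = Σ αᵢΔT Lᵢ = 23.2×10⁻⁶×33×650 + 17.2×10⁻⁶×33×450 = 0.7531 mm.
The rigid supports impose zero overall length change; the single axial force P common to all segments must satisfy P Σ Lᵢ/(AᵢEᵢ) = δ_free.
Σ Lᵢ/(AᵢEᵢ) = 650/(425×69×10³) + 450/(1000×114×10³) = 2.611×10⁻⁵ mm/N.
P = 0.7531 / 2.611×10⁻⁵ = 28840 N = 28.84 kN, tensile.
σ_{bronze} = P / A = 28840 / 1000 = 28.84 MPa.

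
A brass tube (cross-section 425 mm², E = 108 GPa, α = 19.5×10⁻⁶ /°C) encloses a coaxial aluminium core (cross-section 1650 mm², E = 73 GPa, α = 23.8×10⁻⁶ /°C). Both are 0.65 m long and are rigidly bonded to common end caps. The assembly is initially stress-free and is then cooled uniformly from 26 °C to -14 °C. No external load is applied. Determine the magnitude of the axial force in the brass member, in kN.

Equilibrium of a rigid end plate with no external load gives equal and opposite internal forces ±P in the two members. Since α_{aluminium} > α_{brass}, cooling drives the aluminium into tension and the brass into compression.
Equating the net (thermal + elastic) strains gives |α₁ − α₂|·ΔT = P·[1/(A₁E₁) + 1/(A₂E₂)].
|α₁ − α₂|·ΔT = 4.3×10⁻⁶ × 40 = 0.000172.
1/(A₁E₁) + 1/(A₂E₂) = 1/(425×108×10³) + 1/(1650×73×10³) = 3.009×10⁻⁸ N⁻¹.
So P = 0.000172 / 3.009×10⁻⁸ = 5.716 kN.

P ≈ 5.72 kN (compressive in the brass)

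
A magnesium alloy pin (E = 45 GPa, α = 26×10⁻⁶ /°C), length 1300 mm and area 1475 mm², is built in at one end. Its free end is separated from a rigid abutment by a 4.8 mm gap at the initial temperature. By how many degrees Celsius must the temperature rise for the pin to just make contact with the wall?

Contact occurs when the free expansion equals the gap: αΔT L = 4.8 mm.
So ΔT = g/(αL) = 4.8/(26×10⁻⁶ × 1300) = 142 °C.

ΔT ≈ 142 °C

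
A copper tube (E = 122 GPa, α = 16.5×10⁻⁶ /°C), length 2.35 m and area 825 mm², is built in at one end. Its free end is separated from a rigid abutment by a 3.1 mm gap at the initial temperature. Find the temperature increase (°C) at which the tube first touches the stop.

ΔT ≈ 79.9 °C

The gap closes when αΔT L = 3.1 mm, since the tube is still unstressed at that instant.
ΔT = 3.1 / (16.5×10⁻⁶ × 2350) = 79.95 °C.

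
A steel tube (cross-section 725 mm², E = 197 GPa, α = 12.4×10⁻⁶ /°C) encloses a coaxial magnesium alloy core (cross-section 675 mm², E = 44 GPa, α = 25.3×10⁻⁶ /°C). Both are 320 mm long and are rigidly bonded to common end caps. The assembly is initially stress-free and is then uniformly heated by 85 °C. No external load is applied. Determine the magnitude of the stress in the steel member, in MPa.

σ ≈ 37.2 MPa (tensile)

Equilibrium of a rigid end plate with no external load gives equal and opposite internal forces ±P in the two members. Since α_{magnesium alloy} > α_{steel}, heating drives the magnesium alloy into compression and the steel into tension.
Setting the final lengths equal and cancelling L: (α₁ − α₂)ΔT = P/(A₁E₁) + P/(A₂E₂).
|α₁ − α₂|·ΔT = 12.9×10⁻⁶ × 85 = 0.001097.
1/(A₁E₁) + 1/(A₂E₂) = 1/(725×197×10³) + 1/(675×44×10³) = 4.067×10⁻⁸ N⁻¹.
P = 0.001097 / 4.067×10⁻⁸ = 26960 N = 26.96 kN.
σ_{steel} = P/A₁ = 26960/725 = 37.19 MPa, tensile.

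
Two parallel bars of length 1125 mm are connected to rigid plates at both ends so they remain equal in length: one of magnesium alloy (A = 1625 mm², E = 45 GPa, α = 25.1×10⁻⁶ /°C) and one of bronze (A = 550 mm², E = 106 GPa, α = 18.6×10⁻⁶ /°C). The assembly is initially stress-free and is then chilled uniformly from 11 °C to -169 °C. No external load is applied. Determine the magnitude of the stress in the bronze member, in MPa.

Both members must finish at the same length. With the larger α, the magnesium alloy tends to over-contract; the plates restrain it, putting the magnesium alloy in tension and the bronze in compression. With no external load the two internal forces are equal and opposite, magnitude P.
Setting the final lengths equal and cancelling L: (α₁ − α₂)ΔT = P/(A₁E₁) + P/(A₂E₂).
|α₁ − α₂|·ΔT = 6.5×10⁻⁶ × 180 = 0.00117.
1/(A₁E₁) + 1/(A₂E₂) = 1/(1625×45×10³) + 1/(550×106×10³) = 3.083×10⁻⁸ N⁻¹.
P = 0.00117 / 3.083×10⁻⁸ = 37950 N = 37.95 kN.
σ_{bronze} = P/A₂ = 37950/550 = 69 MPa, compressive.

σ ≈ 69 MPa (compressive)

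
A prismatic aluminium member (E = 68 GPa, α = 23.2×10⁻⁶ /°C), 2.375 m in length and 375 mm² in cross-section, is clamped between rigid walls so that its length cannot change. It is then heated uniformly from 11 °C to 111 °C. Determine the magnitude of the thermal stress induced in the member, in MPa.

σ ≈ 158 MPa (compressive)

The supports are rigid, so the total axial strain is zero. The restrained thermal strain is ε = αΔT = 23.2×10⁻⁶ × 100 = 2320×10⁻⁶.
Hence σ = E·αΔT = 68×10³ × 2320×10⁻⁶ = 157.8 MPa, compressive.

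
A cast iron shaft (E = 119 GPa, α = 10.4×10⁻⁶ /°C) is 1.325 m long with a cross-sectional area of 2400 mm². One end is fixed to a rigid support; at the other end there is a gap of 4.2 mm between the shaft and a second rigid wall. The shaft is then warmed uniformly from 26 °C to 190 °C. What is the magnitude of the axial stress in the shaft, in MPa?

σ ≈ 0 MPa

If the wall were absent the shaft would grow by αΔT L = 10.4×10⁻⁶ × 164 × 1325 = 2.26 mm.
Since δ_free = 2.26 mm is less than the 4.2 mm gap, the shaft never touches the wall. No axial force develops.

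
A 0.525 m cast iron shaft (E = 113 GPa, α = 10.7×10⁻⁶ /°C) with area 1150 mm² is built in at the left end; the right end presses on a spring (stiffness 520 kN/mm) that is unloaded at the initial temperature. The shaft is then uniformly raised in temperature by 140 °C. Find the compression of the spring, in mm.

δ ≈ 0.254 mm

If the spring were absent the shaft would lengthen by αΔT L = 10.7×10⁻⁶ × 140 × 525 = 0.7864 mm.
With a force P in the spring, the elastic change of the shaft is PL/(AE) and that of the spring is P/k; compatibility requires their sum to equal δ_free.
So P = δ_free / [L/(AE) + 1/k] = 0.7864 / [ 525/(1150×113×10³) + 1/(520×10³) ].
P = 0.7864 / 5.963×10⁻⁶ = 131900 N.
Spring compression = P/k = 131900/(520×10³) = 0.2536 mm.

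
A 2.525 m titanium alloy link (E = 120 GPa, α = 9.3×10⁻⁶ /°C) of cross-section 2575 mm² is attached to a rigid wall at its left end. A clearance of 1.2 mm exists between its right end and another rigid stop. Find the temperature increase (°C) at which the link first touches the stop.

Contact occurs when the free expansion equals the gap: αΔT L = 1.2 mm.
ΔT = 1.2 / (9.3×10⁻⁶ × 2525) = 51.1 °C.

ΔT ≈ 51.1 °C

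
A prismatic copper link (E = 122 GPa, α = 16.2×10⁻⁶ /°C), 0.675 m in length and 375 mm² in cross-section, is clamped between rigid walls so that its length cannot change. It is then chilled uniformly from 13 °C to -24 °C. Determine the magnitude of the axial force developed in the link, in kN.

Full restraint means ε = 0, so the stress is σ = EαΔT = 122×10³ × 16.2×10⁻⁶ × 37 = 73.13 MPa.
P = AEαΔT = 375 × 122×10³ × 16.2×10⁻⁶ × 37 = 27.42 kN (tensile).

P ≈ 27.4 kN (tensile)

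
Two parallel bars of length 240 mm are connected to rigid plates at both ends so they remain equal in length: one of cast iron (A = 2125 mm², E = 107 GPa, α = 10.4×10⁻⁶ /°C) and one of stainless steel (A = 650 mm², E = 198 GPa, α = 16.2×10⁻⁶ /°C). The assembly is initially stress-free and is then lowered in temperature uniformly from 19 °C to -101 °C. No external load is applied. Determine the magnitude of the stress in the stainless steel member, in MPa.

σ ≈ 88 MPa (tensile)

The stainless steel has the larger α, so on cooling it would change length more than the cast iron if both were free. The rigid plates force a common final length, so the stainless steel is put into tension and the cast iron into compression, with equal and opposite forces P (no external load).
Compatibility of the two members (thermal + elastic change equal): (α₁ − α₂)ΔT = P·[1/(A₁E₁) + 1/(A₂E₂)].
|α₁ − α₂|·ΔT = 5.8×10⁻⁶ × 120 = 0.000696.
1/(A₁E₁) + 1/(A₂E₂) = 1/(2125×107×10³) + 1/(650×198×10³) = 1.217×10⁻⁸ N⁻¹.
So P = 0.000696 / 1.217×10⁻⁸ = 57.2 kN.
σ_{stainless steel} = P/A₂ = 57200/650 = 88 MPa, tensile.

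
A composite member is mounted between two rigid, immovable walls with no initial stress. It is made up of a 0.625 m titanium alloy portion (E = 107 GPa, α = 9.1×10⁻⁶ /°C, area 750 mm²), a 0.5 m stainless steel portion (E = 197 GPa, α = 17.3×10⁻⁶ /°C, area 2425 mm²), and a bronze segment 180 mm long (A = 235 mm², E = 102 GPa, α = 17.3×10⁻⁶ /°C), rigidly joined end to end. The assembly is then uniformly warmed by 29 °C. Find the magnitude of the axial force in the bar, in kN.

P ≈ 31 kN (compressive)

Free thermal expansion of the whole bar: Σ αᵢΔT Lᵢ = 9.1×10⁻⁶×29×625 + 17.3×10⁻⁶×29×500 + 17.3×10⁻⁶×29×180 = 0.5061 mm.
The walls prevent any net length change, so an axial force P (same in every segment) develops. Compatibility: P · Σ Lᵢ/(AᵢEᵢ) = δ_free.
Σ Lᵢ/(AᵢEᵢ) = 625/(750×107×10³) + 500/(2425×197×10³) + 180/(235×102×10³) = 1.634×10⁻⁵ mm/N.
Hence P = δ_free / Σ(L/AE) = 0.5061/1.634×10⁻⁵ = 30.96 kN (compressive).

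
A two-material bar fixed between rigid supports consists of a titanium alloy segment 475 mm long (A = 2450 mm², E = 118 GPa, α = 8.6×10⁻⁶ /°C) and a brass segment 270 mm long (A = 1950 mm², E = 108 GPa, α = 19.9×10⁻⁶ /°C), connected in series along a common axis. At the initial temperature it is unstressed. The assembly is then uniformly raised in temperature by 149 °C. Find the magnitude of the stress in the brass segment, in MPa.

With the walls removed the bar would change length by δ_free = Σ αᵢΔT Lᵢ = 8.6×10⁻⁶×149×475 + 19.9×10⁻⁶×149×270 = 1.409 mm.
Since the ends are fixed, an axial force P builds up, equal in every segment, with P · Σ Lᵢ/(AᵢEᵢ) = δ_free.
The series flexibility is Σ Lᵢ/(AᵢEᵢ) = 475/(2450×118×10³) + 270/(1950×108×10³) = 2.925×10⁻⁶ mm/N.
So P = 1.409 / 2.925×10⁻⁶ = 481.8 kN, compressive.
σ_{brass} = P / A = 481800 / 1950 = 247.1 MPa.

σ ≈ 247 MPa (compressive)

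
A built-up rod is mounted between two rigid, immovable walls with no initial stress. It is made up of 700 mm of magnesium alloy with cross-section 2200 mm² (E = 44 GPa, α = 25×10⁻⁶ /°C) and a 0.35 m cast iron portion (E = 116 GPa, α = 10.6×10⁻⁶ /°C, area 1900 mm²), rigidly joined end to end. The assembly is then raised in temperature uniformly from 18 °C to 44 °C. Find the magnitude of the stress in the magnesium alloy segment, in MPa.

With the walls removed the bar would change length by δ_free = Σ αᵢΔT Lᵢ = 25×10⁻⁶×26×700 + 10.6×10⁻⁶×26×350 = 0.5515 mm.
The walls prevent any net length change, so an axial force P (same in every segment) develops. Compatibility: P · Σ Lᵢ/(AᵢEᵢ) = δ_free.
Σ Lᵢ/(AᵢEᵢ) = 700/(2200×44×10³) + 350/(1900×116×10³) = 8.819×10⁻⁶ mm/N.
Hence P = δ_free / Σ(L/AE) = 0.5515/8.819×10⁻⁶ = 62.53 kN (compressive).
σ_{magnesium alloy} = P / A = 62530 / 2200 = 28.42 MPa.

σ ≈ 28.4 MPa (compressive)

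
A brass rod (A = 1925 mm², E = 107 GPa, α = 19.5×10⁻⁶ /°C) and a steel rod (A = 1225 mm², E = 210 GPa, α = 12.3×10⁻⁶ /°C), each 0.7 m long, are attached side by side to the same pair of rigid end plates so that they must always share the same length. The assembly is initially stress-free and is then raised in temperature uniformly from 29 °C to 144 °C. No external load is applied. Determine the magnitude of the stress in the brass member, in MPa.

σ ≈ 49.2 MPa (compressive)

Both members must finish at the same length. With the larger α, the brass tends to over-expand; the plates restrain it, putting the brass in compression and the steel in tension. With no external load the two internal forces are equal and opposite, magnitude P.
Setting the final lengths equal and cancelling L: (α₁ − α₂)ΔT = P/(A₁E₁) + P/(A₂E₂).
|α₁ − α₂|·ΔT = 7.2×10⁻⁶ × 115 = 0.000828.
1/(A₁E₁) + 1/(A₂E₂) = 1/(1925×107×10³) + 1/(1225×210×10³) = 8.742×10⁻⁹ N⁻¹.
So P = 0.000828 / 8.742×10⁻⁹ = 94.71 kN.
σ_{brass} = P/A₁ = 94710/1925 = 49.2 MPa, compressive.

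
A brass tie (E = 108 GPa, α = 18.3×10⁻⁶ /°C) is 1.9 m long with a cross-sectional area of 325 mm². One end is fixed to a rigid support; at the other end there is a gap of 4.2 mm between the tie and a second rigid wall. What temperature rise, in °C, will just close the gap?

Contact occurs when the free expansion equals the gap: αΔT L = 4.2 mm.
ΔT = 4.2 / (18.3×10⁻⁶ × 1900) = 120.8 °C.

ΔT ≈ 121 °C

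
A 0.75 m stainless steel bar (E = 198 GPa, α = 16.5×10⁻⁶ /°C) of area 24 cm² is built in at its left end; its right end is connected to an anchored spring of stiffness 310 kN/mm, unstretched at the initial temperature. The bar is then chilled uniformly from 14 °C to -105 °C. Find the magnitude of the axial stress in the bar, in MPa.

σ ≈ 128 MPa (tensile)

The unrestrained thermal change is αΔT L = 16.5×10⁻⁶ × 119 × 750 = 1.473 mm.
Let P be the tensile force in the spring. The bar extends elastically by PL/(AE) and the spring stretches by P/k; together these equal δ_free.
P [ L/(AE) + 1/k ] = δ_free → P [ 750/(2400×198×10³) + 1/(310×10³) ] = 1.473.
P = 1.473 / 4.804×10⁻⁶ = 306500 N.
σ = P/A = 306500/2400 = 127.7 MPa.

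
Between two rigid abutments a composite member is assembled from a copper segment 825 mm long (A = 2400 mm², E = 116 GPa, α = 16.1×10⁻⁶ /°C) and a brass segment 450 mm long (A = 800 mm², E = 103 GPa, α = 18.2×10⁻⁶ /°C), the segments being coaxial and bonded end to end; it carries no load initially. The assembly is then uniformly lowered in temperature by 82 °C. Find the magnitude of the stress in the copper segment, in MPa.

σ ≈ 87.1 MPa (tensile)

Free thermal contraction of the whole bar: Σ αᵢΔT Lᵢ = 16.1×10⁻⁶×82×825 + 18.2×10⁻⁶×82×450 = 1.761 mm.
The rigid supports impose zero overall length change; the single axial force P common to all segments must satisfy P Σ Lᵢ/(AᵢEᵢ) = δ_free.
The series flexibility is Σ Lᵢ/(AᵢEᵢ) = 825/(2400×116×10³) + 450/(800×103×10³) = 8.425×10⁻⁶ mm/N.
Hence P = δ_free / Σ(L/AE) = 1.761/8.425×10⁻⁶ = 209 kN (tensile).
σ_{copper} = P / A = 209000 / 2400 = 87.08 MPa.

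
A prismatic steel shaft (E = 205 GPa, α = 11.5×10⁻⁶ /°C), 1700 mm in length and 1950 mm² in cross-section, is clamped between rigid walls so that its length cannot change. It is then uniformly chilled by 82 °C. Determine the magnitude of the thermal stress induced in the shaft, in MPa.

σ ≈ 193 MPa (tensile)

With length fixed, the mechanical strain must cancel the thermal strain αΔT = 11.5×10⁻⁶ × 82 = 943×10⁻⁶.
Hence σ = E·αΔT = 205×10³ × 943×10⁻⁶ = 193.3 MPa, tensile.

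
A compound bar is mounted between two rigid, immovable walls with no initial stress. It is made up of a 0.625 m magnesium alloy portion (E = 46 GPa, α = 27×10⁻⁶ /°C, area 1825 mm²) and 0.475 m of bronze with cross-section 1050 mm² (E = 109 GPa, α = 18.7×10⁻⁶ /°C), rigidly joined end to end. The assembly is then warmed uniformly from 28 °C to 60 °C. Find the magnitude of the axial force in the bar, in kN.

If the supports were absent, the total length change would be Σ αᵢΔT Lᵢ = 27×10⁻⁶×32×625 + 18.7×10⁻⁶×32×475 = 0.8242 mm.
Since the ends are fixed, an axial force P builds up, equal in every segment, with P · Σ Lᵢ/(AᵢEᵢ) = δ_free.
Σ Lᵢ/(AᵢEᵢ) = 625/(1825×46×10³) + 475/(1050×109×10³) = 1.16×10⁻⁵ mm/N.
P = 0.8242 / 1.16×10⁻⁵ = 71080 N = 71.08 kN, compressive.

P ≈ 71.1 kN (compressive)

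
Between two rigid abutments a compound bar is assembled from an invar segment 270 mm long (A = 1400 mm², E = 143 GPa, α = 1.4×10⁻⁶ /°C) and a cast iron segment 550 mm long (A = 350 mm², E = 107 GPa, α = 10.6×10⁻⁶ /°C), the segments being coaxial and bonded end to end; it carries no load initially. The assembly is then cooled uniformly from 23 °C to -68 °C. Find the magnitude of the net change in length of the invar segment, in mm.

Free thermal contraction of the whole bar: Σ αᵢΔT Lᵢ = 1.4×10⁻⁶×91×270 + 10.6×10⁻⁶×91×550 = 0.5649 mm.
The walls prevent any net length change, so an axial force P (same in every segment) develops. Compatibility: P · Σ Lᵢ/(AᵢEᵢ) = δ_free.
Σ Lᵢ/(AᵢEᵢ) = 270/(1400×143×10³) + 550/(350×107×10³) = 1.603×10⁻⁵ mm/N.
Hence P = δ_free / Σ(L/AE) = 0.5649/1.603×10⁻⁵ = 35.23 kN (tensile).
For the invar segment, free thermal change = 1.4×10⁻⁶×91×270 = 0.0344 mm and elastic change from P = 35230×270/(1400×143×10³) = 0.04751 mm; these oppose, so the net change is 0.0131 mm (segment lengthens).

|ΔL| ≈ 0.0131 mm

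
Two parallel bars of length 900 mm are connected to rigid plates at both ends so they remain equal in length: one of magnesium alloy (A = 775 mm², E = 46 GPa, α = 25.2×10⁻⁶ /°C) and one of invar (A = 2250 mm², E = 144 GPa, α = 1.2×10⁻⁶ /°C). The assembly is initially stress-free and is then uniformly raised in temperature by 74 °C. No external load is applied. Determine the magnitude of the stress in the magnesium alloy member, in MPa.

Both members must finish at the same length. With the larger α, the magnesium alloy tends to over-expand; the plates restrain it, putting the magnesium alloy in compression and the invar in tension. With no external load the two internal forces are equal and opposite, magnitude P.
Equating the net (thermal + elastic) strains gives |α₁ − α₂|·ΔT = P·[1/(A₁E₁) + 1/(A₂E₂)].
|α₁ − α₂|·ΔT = 24×10⁻⁶ × 74 = 0.001776.
1/(A₁E₁) + 1/(A₂E₂) = 1/(775×46×10³) + 1/(2250×144×10³) = 3.114×10⁻⁸ N⁻¹.
So P = 0.001776 / 3.114×10⁻⁸ = 57.04 kN.
σ_{magnesium alloy} = P/A₁ = 57040/775 = 73.6 MPa, compressive.

σ ≈ 73.6 MPa (compressive)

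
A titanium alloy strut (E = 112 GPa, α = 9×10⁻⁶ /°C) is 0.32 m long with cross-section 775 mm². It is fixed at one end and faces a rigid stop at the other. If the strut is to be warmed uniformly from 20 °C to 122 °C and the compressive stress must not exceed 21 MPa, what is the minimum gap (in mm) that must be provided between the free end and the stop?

Free expansion if unrestrained: δ_free = αΔT L = 9×10⁻⁶ × 102 × 320 = 0.2938 mm.
A stress of 21 MPa corresponds to the wall pushing the strut back by σL/E = 21×320/(112×10³) = 0.06 mm.
The gap must absorb the remainder: g_min = 0.2938 − 0.06 = 0.2338 mm.

g ≈ 0.234 mm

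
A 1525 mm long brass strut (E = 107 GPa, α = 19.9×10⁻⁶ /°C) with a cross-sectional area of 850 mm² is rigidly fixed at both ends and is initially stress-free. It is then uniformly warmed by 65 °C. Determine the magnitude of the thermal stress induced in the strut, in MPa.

σ ≈ 138 MPa (compressive)

The supports are rigid, so the total axial strain is zero. The restrained thermal strain is ε = αΔT = 19.9×10⁻⁶ × 65 = 1293.5×10⁻⁶.
σ = EαΔT = 107×10³ × 19.9×10⁻⁶ × 65 = 138.4 MPa (compressive; the strut is trying to expand).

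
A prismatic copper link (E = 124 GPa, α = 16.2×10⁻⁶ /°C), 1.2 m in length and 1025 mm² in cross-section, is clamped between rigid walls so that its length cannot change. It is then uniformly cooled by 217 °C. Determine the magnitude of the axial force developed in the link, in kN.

Full restraint means ε = 0, so the stress is σ = EαΔT = 124×10³ × 16.2×10⁻⁶ × 217 = 435.9 MPa.
Axial force P = σA = 435.9 × 1025 = 446800 N = 446.8 kN, tensile.

P ≈ 447 kN (tensile)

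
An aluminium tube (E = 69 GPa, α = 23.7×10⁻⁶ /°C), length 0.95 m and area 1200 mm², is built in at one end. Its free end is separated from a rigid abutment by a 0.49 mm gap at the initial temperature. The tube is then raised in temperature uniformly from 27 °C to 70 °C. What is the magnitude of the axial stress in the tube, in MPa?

If the wall were absent the tube would grow by αΔT L = 23.7×10⁻⁶ × 43 × 950 = 0.9681 mm.
The gap closes (δ_free > 0.49 mm) and the wall then resists a further 0.9681 − 0.49 = 0.4781 mm of expansion.
So σ = E(δ_free − g)/L = 69×10³ × 0.4781/950 = 34.73 MPa.

σ ≈ 34.7 MPa (compressive)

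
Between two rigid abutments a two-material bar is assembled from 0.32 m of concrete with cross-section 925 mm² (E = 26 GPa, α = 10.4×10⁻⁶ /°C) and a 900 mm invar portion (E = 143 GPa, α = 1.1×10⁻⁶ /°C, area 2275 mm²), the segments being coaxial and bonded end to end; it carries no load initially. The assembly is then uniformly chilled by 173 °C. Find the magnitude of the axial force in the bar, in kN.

If the supports were absent, the total length change would be Σ αᵢΔT Lᵢ = 10.4×10⁻⁶×173×320 + 1.1×10⁻⁶×173×900 = 0.747 mm.
Since the ends are fixed, an axial force P builds up, equal in every segment, with P · Σ Lᵢ/(AᵢEᵢ) = δ_free.
Σ Lᵢ/(AᵢEᵢ) = 320/(925×26×10³) + 900/(2275×143×10³) = 1.607×10⁻⁵ mm/N.
So P = 0.747 / 1.607×10⁻⁵ = 46.48 kN, tensile.

P ≈ 46.5 kN (tensile)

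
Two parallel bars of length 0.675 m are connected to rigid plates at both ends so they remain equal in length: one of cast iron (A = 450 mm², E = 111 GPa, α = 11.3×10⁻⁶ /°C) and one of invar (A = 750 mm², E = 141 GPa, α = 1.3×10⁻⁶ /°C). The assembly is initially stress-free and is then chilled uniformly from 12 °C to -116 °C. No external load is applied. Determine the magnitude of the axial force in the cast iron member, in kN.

P ≈ 43.4 kN (tensile in the cast iron)

Equilibrium of a rigid end plate with no external load gives equal and opposite internal forces ±P in the two members. Since α_{cast iron} > α_{invar}, cooling drives the cast iron into tension and the invar into compression.
Equating the net (thermal + elastic) strains gives |α₁ − α₂|·ΔT = P·[1/(A₁E₁) + 1/(A₂E₂)].
|α₁ − α₂|·ΔT = 10×10⁻⁶ × 128 = 0.00128.
1/(A₁E₁) + 1/(A₂E₂) = 1/(450×111×10³) + 1/(750×141×10³) = 2.948×10⁻⁸ N⁻¹.
P = 0.00128 / 2.948×10⁻⁸ = 43420 N = 43.42 kN.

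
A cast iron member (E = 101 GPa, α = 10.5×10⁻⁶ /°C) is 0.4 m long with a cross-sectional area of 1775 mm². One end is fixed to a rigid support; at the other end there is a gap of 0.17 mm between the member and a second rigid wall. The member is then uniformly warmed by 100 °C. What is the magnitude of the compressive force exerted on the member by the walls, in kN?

P ≈ 112 kN

If the wall were absent the member would grow by αΔT L = 10.5×10⁻⁶ × 100 × 400 = 0.42 mm.
This exceeds the 0.17 mm gap, so the wall pushes back. The portion of expansion that must be recovered elastically is δ_free − gap = 0.42 − 0.17 = 0.25 mm.
That suppressed elongation corresponds to σ = E·Δ/L = 101×10³ × 0.25/400 = 63.12 MPa.
Force on the wall = σA = 63.12 × 1775 mm² = 112 kN.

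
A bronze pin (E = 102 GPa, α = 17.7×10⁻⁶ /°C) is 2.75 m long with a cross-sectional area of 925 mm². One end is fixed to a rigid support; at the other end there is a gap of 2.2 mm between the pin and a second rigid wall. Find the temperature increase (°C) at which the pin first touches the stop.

The gap closes when αΔT L = 2.2 mm, since the pin is still unstressed at that instant.
ΔT = 2.2 / (17.7×10⁻⁶ × 2750) = 45.2 °C.

ΔT ≈ 45.2 °C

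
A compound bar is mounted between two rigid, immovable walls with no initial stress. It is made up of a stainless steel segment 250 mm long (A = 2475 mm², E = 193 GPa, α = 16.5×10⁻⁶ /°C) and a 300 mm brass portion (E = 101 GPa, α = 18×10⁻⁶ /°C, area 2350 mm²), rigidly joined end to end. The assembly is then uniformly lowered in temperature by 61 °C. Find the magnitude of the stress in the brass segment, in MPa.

Free thermal contraction of the whole bar: Σ αᵢΔT Lᵢ = 16.5×10⁻⁶×61×250 + 18×10⁻⁶×61×300 = 0.581 mm.
The rigid supports impose zero overall length change; the single axial force P common to all segments must satisfy P Σ Lᵢ/(AᵢEᵢ) = δ_free.
The series flexibility is Σ Lᵢ/(AᵢEᵢ) = 250/(2475×193×10³) + 300/(2350×101×10³) = 1.787×10⁻⁶ mm/N.
P = 0.581 / 1.787×10⁻⁶ = 325100 N = 325.1 kN, tensile.
σ_{brass} = P / A = 325100 / 2350 = 138.3 MPa.

σ ≈ 138 MPa (tensile)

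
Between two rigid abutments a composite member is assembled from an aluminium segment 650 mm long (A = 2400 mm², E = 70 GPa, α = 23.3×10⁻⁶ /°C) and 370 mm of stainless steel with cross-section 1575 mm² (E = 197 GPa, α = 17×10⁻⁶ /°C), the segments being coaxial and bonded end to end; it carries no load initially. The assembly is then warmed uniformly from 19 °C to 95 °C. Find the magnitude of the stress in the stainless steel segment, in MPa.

Free thermal expansion of the whole bar: Σ αᵢΔT Lᵢ = 23.3×10⁻⁶×76×650 + 17×10⁻⁶×76×370 = 1.629 mm.
The rigid supports impose zero overall length change; the single axial force P common to all segments must satisfy P Σ Lᵢ/(AᵢEᵢ) = δ_free.
The series flexibility is Σ Lᵢ/(AᵢEᵢ) = 650/(2400×70×10³) + 370/(1575×197×10³) = 5.062×10⁻⁶ mm/N.
Hence P = δ_free / Σ(L/AE) = 1.629/5.062×10⁻⁶ = 321.9 kN (compressive).
σ_{stainless steel} = P / A = 321900 / 1575 = 204.3 MPa.

σ ≈ 204 MPa (compressive)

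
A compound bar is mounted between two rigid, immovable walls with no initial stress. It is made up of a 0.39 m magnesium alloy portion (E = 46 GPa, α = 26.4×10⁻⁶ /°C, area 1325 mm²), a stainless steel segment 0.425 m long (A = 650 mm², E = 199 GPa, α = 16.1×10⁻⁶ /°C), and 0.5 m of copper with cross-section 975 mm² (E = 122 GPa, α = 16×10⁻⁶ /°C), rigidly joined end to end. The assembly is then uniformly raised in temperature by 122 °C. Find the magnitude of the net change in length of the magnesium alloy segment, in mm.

|ΔL| ≈ 0.157 mm

Free thermal expansion of the whole bar: Σ αᵢΔT Lᵢ = 26.4×10⁻⁶×122×390 + 16.1×10⁻⁶×122×425 + 16×10⁻⁶×122×500 = 3.067 mm.
Since the ends are fixed, an axial force P builds up, equal in every segment, with P · Σ Lᵢ/(AᵢEᵢ) = δ_free.
Σ Lᵢ/(AᵢEᵢ) = 390/(1325×46×10³) + 425/(650×199×10³) + 500/(975×122×10³) = 1.389×10⁻⁵ mm/N.
P = 3.067 / 1.389×10⁻⁵ = 220800 N = 220.8 kN, compressive.
For the magnesium alloy segment, free thermal change = 26.4×10⁻⁶×122×390 = 1.256 mm and elastic change from P = 220800×390/(1325×46×10³) = 1.413 mm; these oppose, so the net change is 0.157 mm (segment shortens).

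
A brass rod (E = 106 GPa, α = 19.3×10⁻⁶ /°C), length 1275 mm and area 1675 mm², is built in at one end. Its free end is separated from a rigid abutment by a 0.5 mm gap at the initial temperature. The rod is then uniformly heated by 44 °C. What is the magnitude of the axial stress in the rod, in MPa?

Free thermal elongation = αΔT L = 19.3×10⁻⁶ × 44 × 1275 = 1.083 mm.
The gap closes (δ_free > 0.5 mm) and the wall then resists a further 1.083 − 0.5 = 0.5827 mm of expansion.
So σ = E(δ_free − g)/L = 106×10³ × 0.5827/1275 = 48.45 MPa.

σ ≈ 48.4 MPa (compressive)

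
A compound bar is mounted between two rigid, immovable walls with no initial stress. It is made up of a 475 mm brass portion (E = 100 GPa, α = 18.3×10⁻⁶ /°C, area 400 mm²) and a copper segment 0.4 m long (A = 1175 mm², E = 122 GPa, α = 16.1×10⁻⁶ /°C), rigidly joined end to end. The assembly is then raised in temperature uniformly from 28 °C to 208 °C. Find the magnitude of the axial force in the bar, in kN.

P ≈ 186 kN (compressive)

With the walls removed the bar would change length by δ_free = Σ αᵢΔT Lᵢ = 18.3×10⁻⁶×180×475 + 16.1×10⁻⁶×180×400 = 2.724 mm.
Since the ends are fixed, an axial force P builds up, equal in every segment, with P · Σ Lᵢ/(AᵢEᵢ) = δ_free.
Σ Lᵢ/(AᵢEᵢ) = 475/(400×100×10³) + 400/(1175×122×10³) = 1.467×10⁻⁵ mm/N.
So P = 2.724 / 1.467×10⁻⁵ = 185.7 kN, compressive.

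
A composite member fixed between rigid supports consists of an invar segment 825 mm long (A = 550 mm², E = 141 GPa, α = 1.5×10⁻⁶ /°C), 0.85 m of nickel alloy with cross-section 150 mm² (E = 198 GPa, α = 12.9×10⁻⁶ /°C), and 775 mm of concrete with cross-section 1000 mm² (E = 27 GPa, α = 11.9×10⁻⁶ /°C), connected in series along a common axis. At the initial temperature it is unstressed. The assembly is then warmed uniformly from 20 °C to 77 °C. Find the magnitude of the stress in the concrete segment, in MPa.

Free thermal expansion of the whole bar: Σ αᵢΔT Lᵢ = 1.5×10⁻⁶×57×825 + 12.9×10⁻⁶×57×850 + 11.9×10⁻⁶×57×775 = 1.221 mm.
The rigid supports impose zero overall length change; the single axial force P common to all segments must satisfy P Σ Lᵢ/(AᵢEᵢ) = δ_free.
Σ Lᵢ/(AᵢEᵢ) = 825/(550×141×10³) + 850/(150×198×10³) + 775/(1000×27×10³) = 6.796×10⁻⁵ mm/N.
Hence P = δ_free / Σ(L/AE) = 1.221/6.796×10⁻⁵ = 17.97 kN (compressive).
σ_{concrete} = P / A = 17970 / 1000 = 17.97 MPa.

σ ≈ 18 MPa (compressive)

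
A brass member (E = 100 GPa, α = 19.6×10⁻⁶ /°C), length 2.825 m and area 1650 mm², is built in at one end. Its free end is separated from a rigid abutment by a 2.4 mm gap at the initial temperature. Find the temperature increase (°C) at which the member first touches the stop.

Contact occurs when the free expansion equals the gap: αΔT L = 2.4 mm.
So ΔT = g/(αL) = 2.4/(19.6×10⁻⁶ × 2825) = 43.34 °C.

ΔT ≈ 43.3 °C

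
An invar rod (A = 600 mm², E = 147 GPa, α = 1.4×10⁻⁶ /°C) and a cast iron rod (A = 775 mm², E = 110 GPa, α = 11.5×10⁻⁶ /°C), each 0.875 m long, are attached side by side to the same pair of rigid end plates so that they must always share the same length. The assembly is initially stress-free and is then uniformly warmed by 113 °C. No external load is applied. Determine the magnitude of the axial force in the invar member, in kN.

P ≈ 49.5 kN (tensile in the invar)

Both members must finish at the same length. With the larger α, the cast iron tends to over-expand; the plates restrain it, putting the cast iron in compression and the invar in tension. With no external load the two internal forces are equal and opposite, magnitude P.
Setting the final lengths equal and cancelling L: (α₁ − α₂)ΔT = P/(A₁E₁) + P/(A₂E₂).
|α₁ − α₂|·ΔT = 10.1×10⁻⁶ × 113 = 0.001141.
1/(A₁E₁) + 1/(A₂E₂) = 1/(600×147×10³) + 1/(775×110×10³) = 2.307×10⁻⁸ N⁻¹.
So P = 0.001141 / 2.307×10⁻⁸ = 49.48 kN.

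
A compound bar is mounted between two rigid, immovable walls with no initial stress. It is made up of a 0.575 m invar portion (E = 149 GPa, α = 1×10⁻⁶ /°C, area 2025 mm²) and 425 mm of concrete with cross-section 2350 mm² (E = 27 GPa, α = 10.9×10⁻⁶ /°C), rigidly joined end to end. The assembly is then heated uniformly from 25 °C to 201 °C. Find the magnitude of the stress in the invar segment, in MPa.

σ ≈ 52.6 MPa (compressive)

Free thermal expansion of the whole bar: Σ αᵢΔT Lᵢ = 1×10⁻⁶×176×575 + 10.9×10⁻⁶×176×425 = 0.9165 mm.
Since the ends are fixed, an axial force P builds up, equal in every segment, with P · Σ Lᵢ/(AᵢEᵢ) = δ_free.
Σ Lᵢ/(AᵢEᵢ) = 575/(2025×149×10³) + 425/(2350×27×10³) = 8.604×10⁻⁶ mm/N.
So P = 0.9165 / 8.604×10⁻⁶ = 106.5 kN, compressive.
σ_{invar} = P / A = 106500 / 2025 = 52.6 MPa.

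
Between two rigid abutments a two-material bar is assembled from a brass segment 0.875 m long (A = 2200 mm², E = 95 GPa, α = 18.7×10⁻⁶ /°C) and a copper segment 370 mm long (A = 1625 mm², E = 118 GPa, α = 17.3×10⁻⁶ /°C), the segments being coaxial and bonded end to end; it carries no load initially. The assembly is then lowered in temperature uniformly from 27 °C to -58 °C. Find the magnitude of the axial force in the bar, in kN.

Free thermal contraction of the whole bar: Σ αᵢΔT Lᵢ = 18.7×10⁻⁶×85×875 + 17.3×10⁻⁶×85×370 = 1.935 mm.
The walls prevent any net length change, so an axial force P (same in every segment) develops. Compatibility: P · Σ Lᵢ/(AᵢEᵢ) = δ_free.
Σ Lᵢ/(AᵢEᵢ) = 875/(2200×95×10³) + 370/(1625×118×10³) = 6.116×10⁻⁶ mm/N.
P = 1.935 / 6.116×10⁻⁶ = 316400 N = 316.4 kN, tensile.

P ≈ 316 kN (tensile)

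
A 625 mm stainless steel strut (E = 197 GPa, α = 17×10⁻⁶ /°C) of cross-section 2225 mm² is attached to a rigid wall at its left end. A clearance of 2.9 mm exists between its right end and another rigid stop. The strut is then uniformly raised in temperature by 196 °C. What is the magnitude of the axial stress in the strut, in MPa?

σ ≈ 0 MPa

If the wall were absent the strut would grow by αΔT L = 17×10⁻⁶ × 196 × 625 = 2.083 mm.
This is smaller than the 2.9 mm clearance, so the strut expands freely without reaching the stop — the stress is zero.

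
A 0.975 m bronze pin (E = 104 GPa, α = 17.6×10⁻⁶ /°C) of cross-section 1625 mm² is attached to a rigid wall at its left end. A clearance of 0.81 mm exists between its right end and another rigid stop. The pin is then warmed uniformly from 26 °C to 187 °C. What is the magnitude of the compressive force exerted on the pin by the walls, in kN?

P ≈ 338 kN

If the wall were absent the pin would grow by αΔT L = 17.6×10⁻⁶ × 161 × 975 = 2.763 mm.
The gap closes (δ_free > 0.81 mm) and the wall then resists a further 2.763 − 0.81 = 1.953 mm of expansion.
That suppressed elongation corresponds to σ = E·Δ/L = 104×10³ × 1.953/975 = 208.3 MPa.
Force on the wall = σA = 208.3 × 1625 mm² = 338.5 kN.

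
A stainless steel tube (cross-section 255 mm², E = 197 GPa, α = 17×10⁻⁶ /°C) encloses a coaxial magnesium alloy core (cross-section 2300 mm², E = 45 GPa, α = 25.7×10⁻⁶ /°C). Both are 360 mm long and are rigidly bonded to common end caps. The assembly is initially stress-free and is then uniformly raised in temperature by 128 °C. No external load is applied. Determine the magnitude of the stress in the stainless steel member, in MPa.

σ ≈ 148 MPa (tensile)

The magnesium alloy has the larger α, so on heating it would change length more than the stainless steel if both were free. The rigid plates force a common final length, so the magnesium alloy is put into compression and the stainless steel into tension, with equal and opposite forces P (no external load).
Compatibility of the two members (thermal + elastic change equal): (α₁ − α₂)ΔT = P·[1/(A₁E₁) + 1/(A₂E₂)].
|α₁ − α₂|·ΔT = 8.7×10⁻⁶ × 128 = 0.001114.
1/(A₁E₁) + 1/(A₂E₂) = 1/(255×197×10³) + 1/(2300×45×10³) = 2.957×10⁻⁸ N⁻¹.
So P = 0.001114 / 2.957×10⁻⁸ = 37.66 kN.
σ_{stainless steel} = P/A₁ = 37660/255 = 147.7 MPa, tensile.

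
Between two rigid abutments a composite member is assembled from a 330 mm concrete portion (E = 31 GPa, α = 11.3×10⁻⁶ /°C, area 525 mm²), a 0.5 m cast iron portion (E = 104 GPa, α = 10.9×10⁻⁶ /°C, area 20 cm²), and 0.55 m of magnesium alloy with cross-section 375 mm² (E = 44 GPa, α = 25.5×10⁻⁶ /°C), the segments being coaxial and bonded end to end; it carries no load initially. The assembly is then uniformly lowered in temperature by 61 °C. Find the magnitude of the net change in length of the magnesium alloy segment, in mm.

If the supports were absent, the total length change would be Σ αᵢΔT Lᵢ = 11.3×10⁻⁶×61×330 + 10.9×10⁻⁶×61×500 + 25.5×10⁻⁶×61×550 = 1.415 mm.
The walls prevent any net length change, so an axial force P (same in every segment) develops. Compatibility: P · Σ Lᵢ/(AᵢEᵢ) = δ_free.
Σ Lᵢ/(AᵢEᵢ) = 330/(525×31×10³) + 500/(2000×104×10³) + 550/(375×44×10³) = 5.601×10⁻⁵ mm/N.
So P = 1.415 / 5.601×10⁻⁵ = 25.27 kN, tensile.
For the magnesium alloy segment, free thermal change = 25.5×10⁻⁶×61×550 = 0.8555 mm and elastic change from P = 25270×550/(375×44×10³) = 0.8423 mm; these oppose, so the net change is 0.0132 mm (segment shortens).

|ΔL| ≈ 0.0132 mm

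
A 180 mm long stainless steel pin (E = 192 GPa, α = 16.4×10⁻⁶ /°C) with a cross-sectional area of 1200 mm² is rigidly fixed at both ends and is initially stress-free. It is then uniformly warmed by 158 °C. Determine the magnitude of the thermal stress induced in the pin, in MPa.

The supports are rigid, so the total axial strain is zero. The restrained thermal strain is ε = αΔT = 16.4×10⁻⁶ × 158 = 2591.2×10⁻⁶.
σ = EαΔT = 192×10³ × 16.4×10⁻⁶ × 158 = 497.5 MPa (compressive; the pin is trying to expand).

σ ≈ 498 MPa (compressive)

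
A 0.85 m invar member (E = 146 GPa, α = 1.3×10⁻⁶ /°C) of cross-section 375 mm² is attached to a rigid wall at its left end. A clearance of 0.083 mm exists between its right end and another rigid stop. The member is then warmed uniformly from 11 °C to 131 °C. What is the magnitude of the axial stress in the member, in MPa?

Free thermal elongation = αΔT L = 1.3×10⁻⁶ × 120 × 850 = 0.1326 mm.
After closing the 0.083 mm clearance, 0.1326 − 0.083 = 0.0496 mm of expansion remains to be suppressed by the wall.
That suppressed elongation corresponds to σ = E·Δ/L = 146×10³ × 0.0496/850 = 8.52 MPa.

σ ≈ 8.52 MPa (compressive)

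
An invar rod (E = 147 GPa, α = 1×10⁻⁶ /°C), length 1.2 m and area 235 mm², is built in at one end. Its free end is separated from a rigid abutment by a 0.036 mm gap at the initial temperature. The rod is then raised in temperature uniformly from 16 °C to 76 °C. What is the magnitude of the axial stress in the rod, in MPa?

σ ≈ 4.41 MPa (compressive)

Free thermal elongation = αΔT L = 1×10⁻⁶ × 60 × 1200 = 0.072 mm.
After closing the 0.036 mm clearance, 0.072 − 0.036 = 0.036 mm of expansion remains to be suppressed by the wall.
Compatibility: PL/(AE) = 0.036 mm, so σ = P/A = E × (0.036/1200) = 4.41 MPa.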